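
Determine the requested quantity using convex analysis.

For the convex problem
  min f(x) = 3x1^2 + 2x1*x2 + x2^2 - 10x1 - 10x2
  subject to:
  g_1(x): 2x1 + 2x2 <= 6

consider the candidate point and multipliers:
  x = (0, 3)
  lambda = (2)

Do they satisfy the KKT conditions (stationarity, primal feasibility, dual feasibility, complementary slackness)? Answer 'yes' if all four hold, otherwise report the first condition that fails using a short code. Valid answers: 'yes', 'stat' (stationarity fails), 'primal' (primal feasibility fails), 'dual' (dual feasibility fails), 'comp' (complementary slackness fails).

Gradient of f: grad f(x) = Q x + c = (-4, -4)
Constraint values g_i(x) = a_i^T x - b_i:
  g_1((0, 3)) = 0
Stationarity residual: grad f(x) + sum_i lambda_i a_i = (0, 0)
  -> stationarity OK
Primal feasibility (all g_i <= 0): OK
Dual feasibility (all lambda_i >= 0): OK
Complementary slackness (lambda_i * g_i(x) = 0 for all i): OK

Verdict: yes, KKT holds.

yes


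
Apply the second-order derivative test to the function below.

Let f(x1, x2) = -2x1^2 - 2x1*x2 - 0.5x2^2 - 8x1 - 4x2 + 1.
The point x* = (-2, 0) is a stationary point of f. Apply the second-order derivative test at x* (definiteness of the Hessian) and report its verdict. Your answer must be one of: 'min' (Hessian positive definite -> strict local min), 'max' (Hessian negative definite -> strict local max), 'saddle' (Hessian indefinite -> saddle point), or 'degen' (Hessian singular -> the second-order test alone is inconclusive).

Compute the Hessian H = grad^2 f:
  H = [[-4, -2], [-2, -1]]
Verify stationarity: grad f(x*) = H x* + g = (0, 0).
Eigenvalues of H: -5, 0.
H has a zero eigenvalue (singular; negative semidefinite but not definite), so H is neither positive definite, negative definite, nor indefinite. The second-order test alone is inconclusive -> degen.
(Indeed, f is constant along the null direction of H through x*, so x* is not a strict local extremum.)

degen


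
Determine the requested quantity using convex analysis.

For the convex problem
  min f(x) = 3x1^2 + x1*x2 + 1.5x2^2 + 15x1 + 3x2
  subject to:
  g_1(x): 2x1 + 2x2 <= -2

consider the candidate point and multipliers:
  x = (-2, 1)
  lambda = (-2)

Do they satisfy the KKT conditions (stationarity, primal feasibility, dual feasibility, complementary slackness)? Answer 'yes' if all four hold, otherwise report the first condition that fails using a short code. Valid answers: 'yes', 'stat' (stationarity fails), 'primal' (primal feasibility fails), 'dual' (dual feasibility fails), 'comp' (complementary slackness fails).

Gradient of f: grad f(x) = Q x + c = (4, 4)
Constraint values g_i(x) = a_i^T x - b_i:
  g_1((-2, 1)) = 0
Stationarity residual: grad f(x) + sum_i lambda_i a_i = (0, 0)
  -> stationarity OK
Primal feasibility (all g_i <= 0): OK
Dual feasibility (all lambda_i >= 0): FAILS
Complementary slackness (lambda_i * g_i(x) = 0 for all i): OK

Verdict: the first failing condition is dual_feasibility -> dual.

dual


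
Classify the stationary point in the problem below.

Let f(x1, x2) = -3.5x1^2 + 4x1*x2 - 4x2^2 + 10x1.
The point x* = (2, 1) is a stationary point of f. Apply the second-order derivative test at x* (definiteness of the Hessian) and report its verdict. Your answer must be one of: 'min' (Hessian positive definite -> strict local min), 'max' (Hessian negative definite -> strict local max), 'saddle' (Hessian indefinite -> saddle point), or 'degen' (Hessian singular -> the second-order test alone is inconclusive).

Compute the Hessian H = grad^2 f:
  H = [[-7, 4], [4, -8]]
Verify stationarity: grad f(x*) = H x* + g = (0, 0).
Eigenvalues of H: -11.5311, -3.4689.
Both eigenvalues < 0, so H is negative definite -> x* is a strict local max.

max


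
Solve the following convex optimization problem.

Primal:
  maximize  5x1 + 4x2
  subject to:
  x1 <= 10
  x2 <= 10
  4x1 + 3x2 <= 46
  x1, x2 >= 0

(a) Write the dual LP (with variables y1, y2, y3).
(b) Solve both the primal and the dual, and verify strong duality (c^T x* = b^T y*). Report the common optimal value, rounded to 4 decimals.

The standard primal-dual pair for 'max c^T x s.t. A x <= b, x >= 0' is:
  Dual:  min b^T y  s.t.  A^T y >= c,  y >= 0.

So the dual LP is:
  minimize  10y1 + 10y2 + 46y3
  subject to:
    y1 + 4y3 >= 5
    y2 + 3y3 >= 4
    y1, y2, y3 >= 0

Solving the primal: x* = (4, 10).
  primal value c^T x* = 60.
Solving the dual: y* = (0, 0.25, 1.25).
  dual value b^T y* = 60.
Strong duality: c^T x* = b^T y*. Confirmed.

60


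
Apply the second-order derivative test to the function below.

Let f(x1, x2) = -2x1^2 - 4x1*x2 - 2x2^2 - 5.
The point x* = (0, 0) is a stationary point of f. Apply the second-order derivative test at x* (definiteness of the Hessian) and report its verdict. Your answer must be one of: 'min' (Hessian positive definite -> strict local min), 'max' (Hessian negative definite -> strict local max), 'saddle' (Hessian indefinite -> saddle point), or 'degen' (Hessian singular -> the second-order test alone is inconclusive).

Compute the Hessian H = grad^2 f:
  H = [[-4, -4], [-4, -4]]
Verify stationarity: grad f(x*) = H x* + g = (0, 0).
Eigenvalues of H: -8, 0.
H has a zero eigenvalue (singular; negative semidefinite but not definite), so H is neither positive definite, negative definite, nor indefinite. The second-order test alone is inconclusive -> degen.
(Indeed, f is constant along the null direction of H through x*, so x* is not a strict local extremum.)

degen


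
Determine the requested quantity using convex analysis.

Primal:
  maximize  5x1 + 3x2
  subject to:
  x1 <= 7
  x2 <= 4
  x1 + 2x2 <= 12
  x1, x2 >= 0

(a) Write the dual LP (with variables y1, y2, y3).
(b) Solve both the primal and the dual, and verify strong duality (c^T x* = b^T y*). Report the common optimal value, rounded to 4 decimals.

The standard primal-dual pair for 'max c^T x s.t. A x <= b, x >= 0' is:
  Dual:  min b^T y  s.t.  A^T y >= c,  y >= 0.

So the dual LP is:
  minimize  7y1 + 4y2 + 12y3
  subject to:
    y1 + y3 >= 5
    y2 + 2y3 >= 3
    y1, y2, y3 >= 0

Solving the primal: x* = (7, 2.5).
  primal value c^T x* = 42.5.
Solving the dual: y* = (3.5, 0, 1.5).
  dual value b^T y* = 42.5.
Strong duality: c^T x* = b^T y*. Confirmed.

42.5


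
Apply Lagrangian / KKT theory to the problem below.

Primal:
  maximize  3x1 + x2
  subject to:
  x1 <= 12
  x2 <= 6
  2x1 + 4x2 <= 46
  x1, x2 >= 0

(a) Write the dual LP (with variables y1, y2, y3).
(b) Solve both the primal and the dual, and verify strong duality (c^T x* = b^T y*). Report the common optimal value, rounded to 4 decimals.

The standard primal-dual pair for 'max c^T x s.t. A x <= b, x >= 0' is:
  Dual:  min b^T y  s.t.  A^T y >= c,  y >= 0.

So the dual LP is:
  minimize  12y1 + 6y2 + 46y3
  subject to:
    y1 + 2y3 >= 3
    y2 + 4y3 >= 1
    y1, y2, y3 >= 0

Solving the primal: x* = (12, 5.5).
  primal value c^T x* = 41.5.
Solving the dual: y* = (2.5, 0, 0.25).
  dual value b^T y* = 41.5.
Strong duality: c^T x* = b^T y*. Confirmed.

41.5


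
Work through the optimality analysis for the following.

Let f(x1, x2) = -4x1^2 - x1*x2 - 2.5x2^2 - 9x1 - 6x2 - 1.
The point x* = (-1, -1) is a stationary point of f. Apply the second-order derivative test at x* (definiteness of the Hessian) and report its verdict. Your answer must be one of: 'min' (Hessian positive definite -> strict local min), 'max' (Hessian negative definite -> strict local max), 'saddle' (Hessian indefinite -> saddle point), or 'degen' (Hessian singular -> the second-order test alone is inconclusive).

Compute the Hessian H = grad^2 f:
  H = [[-8, -1], [-1, -5]]
Verify stationarity: grad f(x*) = H x* + g = (0, 0).
Eigenvalues of H: -8.3028, -4.6972.
Both eigenvalues < 0, so H is negative definite -> x* is a strict local max.

max


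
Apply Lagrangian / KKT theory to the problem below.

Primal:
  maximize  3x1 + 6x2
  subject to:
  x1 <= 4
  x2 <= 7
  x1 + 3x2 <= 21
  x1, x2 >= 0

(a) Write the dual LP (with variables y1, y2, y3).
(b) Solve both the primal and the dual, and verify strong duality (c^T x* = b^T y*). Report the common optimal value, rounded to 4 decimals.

The standard primal-dual pair for 'max c^T x s.t. A x <= b, x >= 0' is:
  Dual:  min b^T y  s.t.  A^T y >= c,  y >= 0.

So the dual LP is:
  minimize  4y1 + 7y2 + 21y3
  subject to:
    y1 + y3 >= 3
    y2 + 3y3 >= 6
    y1, y2, y3 >= 0

Solving the primal: x* = (4, 5.6667).
  primal value c^T x* = 46.
Solving the dual: y* = (1, 0, 2).
  dual value b^T y* = 46.
Strong duality: c^T x* = b^T y*. Confirmed.

46


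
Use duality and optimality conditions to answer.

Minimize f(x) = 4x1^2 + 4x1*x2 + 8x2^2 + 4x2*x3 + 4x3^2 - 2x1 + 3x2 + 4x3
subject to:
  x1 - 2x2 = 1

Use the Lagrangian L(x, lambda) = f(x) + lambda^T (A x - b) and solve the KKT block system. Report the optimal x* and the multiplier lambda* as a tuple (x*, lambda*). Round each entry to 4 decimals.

Form the Lagrangian:
  L(x, lambda) = (1/2) x^T Q x + c^T x + lambda^T (A x - b)
Stationarity (grad_x L = 0): Q x + c + A^T lambda = 0.
Primal feasibility: A x = b.

This gives the KKT block system:
  [ Q   A^T ] [ x     ]   [-c ]
  [ A    0  ] [ lambda ] = [ b ]

Solving the linear system:
  x*      = (0.4516, -0.2742, -0.3629)
  lambda* = (-0.5161)
  f(x*)   = -1.3306

x* = (0.4516, -0.2742, -0.3629), lambda* = (-0.5161)


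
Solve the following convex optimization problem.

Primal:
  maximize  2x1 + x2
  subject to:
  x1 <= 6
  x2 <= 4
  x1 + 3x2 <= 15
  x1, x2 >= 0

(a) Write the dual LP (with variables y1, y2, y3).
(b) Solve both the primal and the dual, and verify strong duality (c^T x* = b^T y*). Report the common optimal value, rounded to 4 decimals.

The standard primal-dual pair for 'max c^T x s.t. A x <= b, x >= 0' is:
  Dual:  min b^T y  s.t.  A^T y >= c,  y >= 0.

So the dual LP is:
  minimize  6y1 + 4y2 + 15y3
  subject to:
    y1 + y3 >= 2
    y2 + 3y3 >= 1
    y1, y2, y3 >= 0

Solving the primal: x* = (6, 3).
  primal value c^T x* = 15.
Solving the dual: y* = (1.6667, 0, 0.3333).
  dual value b^T y* = 15.
Strong duality: c^T x* = b^T y*. Confirmed.

15


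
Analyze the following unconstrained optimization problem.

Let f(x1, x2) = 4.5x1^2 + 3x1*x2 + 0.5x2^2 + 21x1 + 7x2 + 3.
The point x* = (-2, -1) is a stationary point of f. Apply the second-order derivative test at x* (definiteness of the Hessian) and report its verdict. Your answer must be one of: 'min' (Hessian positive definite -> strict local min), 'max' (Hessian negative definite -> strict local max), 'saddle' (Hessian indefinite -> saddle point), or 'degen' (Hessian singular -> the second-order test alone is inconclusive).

Compute the Hessian H = grad^2 f:
  H = [[9, 3], [3, 1]]
Verify stationarity: grad f(x*) = H x* + g = (0, 0).
Eigenvalues of H: 0, 10.
H has a zero eigenvalue (singular; positive semidefinite but not definite), so H is neither positive definite, negative definite, nor indefinite. The second-order test alone is inconclusive -> degen.
(Indeed, f is constant along the null direction of H through x*, so x* is not a strict local extremum.)

degen


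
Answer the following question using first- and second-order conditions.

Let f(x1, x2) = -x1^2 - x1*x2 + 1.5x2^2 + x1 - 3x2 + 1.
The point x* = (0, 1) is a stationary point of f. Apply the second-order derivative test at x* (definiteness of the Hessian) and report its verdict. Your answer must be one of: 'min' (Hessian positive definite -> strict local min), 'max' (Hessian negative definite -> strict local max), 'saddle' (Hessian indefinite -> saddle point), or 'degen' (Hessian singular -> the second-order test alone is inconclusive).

Compute the Hessian H = grad^2 f:
  H = [[-2, -1], [-1, 3]]
Verify stationarity: grad f(x*) = H x* + g = (0, 0).
Eigenvalues of H: -2.1926, 3.1926.
Eigenvalues have mixed signs, so H is indefinite -> x* is a saddle point.

saddle


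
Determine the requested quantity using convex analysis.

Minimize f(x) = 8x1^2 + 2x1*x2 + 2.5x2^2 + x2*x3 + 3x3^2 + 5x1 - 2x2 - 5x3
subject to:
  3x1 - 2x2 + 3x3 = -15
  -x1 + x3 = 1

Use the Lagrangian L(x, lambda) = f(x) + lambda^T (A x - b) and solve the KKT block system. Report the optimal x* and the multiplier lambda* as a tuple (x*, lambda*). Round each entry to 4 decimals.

Form the Lagrangian:
  L(x, lambda) = (1/2) x^T Q x + c^T x + lambda^T (A x - b)
Stationarity (grad_x L = 0): Q x + c + A^T lambda = 0.
Primal feasibility: A x = b.

This gives the KKT block system:
  [ Q   A^T ] [ x     ]   [-c ]
  [ A    0  ] [ lambda ] = [ b ]

Solving the linear system:
  x*      = (-1.9412, 3.1765, -0.9412)
  lambda* = (4.5294, -6.1176)
  f(x*)   = 31.3529

x* = (-1.9412, 3.1765, -0.9412), lambda* = (4.5294, -6.1176)


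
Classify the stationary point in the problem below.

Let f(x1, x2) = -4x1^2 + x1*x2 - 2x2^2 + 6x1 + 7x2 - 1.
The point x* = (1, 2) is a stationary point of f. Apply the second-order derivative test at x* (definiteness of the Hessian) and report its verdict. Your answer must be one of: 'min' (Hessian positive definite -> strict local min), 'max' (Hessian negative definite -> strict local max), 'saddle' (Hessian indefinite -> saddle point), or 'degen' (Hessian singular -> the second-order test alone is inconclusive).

Compute the Hessian H = grad^2 f:
  H = [[-8, 1], [1, -4]]
Verify stationarity: grad f(x*) = H x* + g = (0, 0).
Eigenvalues of H: -8.2361, -3.7639.
Both eigenvalues < 0, so H is negative definite -> x* is a strict local max.

max


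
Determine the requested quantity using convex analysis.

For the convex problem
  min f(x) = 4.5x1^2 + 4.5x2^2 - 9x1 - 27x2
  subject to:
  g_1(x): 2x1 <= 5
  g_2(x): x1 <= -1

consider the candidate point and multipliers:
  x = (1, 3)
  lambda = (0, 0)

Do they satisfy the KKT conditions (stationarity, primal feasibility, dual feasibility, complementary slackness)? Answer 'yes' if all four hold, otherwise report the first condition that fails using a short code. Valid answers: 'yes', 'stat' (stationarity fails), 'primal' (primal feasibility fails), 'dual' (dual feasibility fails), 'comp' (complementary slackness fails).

Gradient of f: grad f(x) = Q x + c = (0, 0)
Constraint values g_i(x) = a_i^T x - b_i:
  g_1((1, 3)) = -3
  g_2((1, 3)) = 2
Stationarity residual: grad f(x) + sum_i lambda_i a_i = (0, 0)
  -> stationarity OK
Primal feasibility (all g_i <= 0): FAILS
Dual feasibility (all lambda_i >= 0): OK
Complementary slackness (lambda_i * g_i(x) = 0 for all i): OK

Verdict: the first failing condition is primal_feasibility -> primal.

primal


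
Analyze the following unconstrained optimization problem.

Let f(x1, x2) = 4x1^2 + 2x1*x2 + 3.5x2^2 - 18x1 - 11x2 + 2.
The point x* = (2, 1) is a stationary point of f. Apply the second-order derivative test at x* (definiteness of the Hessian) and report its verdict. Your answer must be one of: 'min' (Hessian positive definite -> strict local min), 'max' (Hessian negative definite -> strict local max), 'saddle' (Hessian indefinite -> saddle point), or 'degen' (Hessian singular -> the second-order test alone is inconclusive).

Compute the Hessian H = grad^2 f:
  H = [[8, 2], [2, 7]]
Verify stationarity: grad f(x*) = H x* + g = (0, 0).
Eigenvalues of H: 5.4384, 9.5616.
Both eigenvalues > 0, so H is positive definite -> x* is a strict local min.

min


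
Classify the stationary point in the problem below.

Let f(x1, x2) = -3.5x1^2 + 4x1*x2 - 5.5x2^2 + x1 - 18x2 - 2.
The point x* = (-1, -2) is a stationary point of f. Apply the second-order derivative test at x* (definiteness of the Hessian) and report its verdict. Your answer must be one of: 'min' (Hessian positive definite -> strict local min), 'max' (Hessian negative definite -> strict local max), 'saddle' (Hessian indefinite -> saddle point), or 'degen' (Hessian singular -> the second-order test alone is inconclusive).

Compute the Hessian H = grad^2 f:
  H = [[-7, 4], [4, -11]]
Verify stationarity: grad f(x*) = H x* + g = (0, 0).
Eigenvalues of H: -13.4721, -4.5279.
Both eigenvalues < 0, so H is negative definite -> x* is a strict local max.

max


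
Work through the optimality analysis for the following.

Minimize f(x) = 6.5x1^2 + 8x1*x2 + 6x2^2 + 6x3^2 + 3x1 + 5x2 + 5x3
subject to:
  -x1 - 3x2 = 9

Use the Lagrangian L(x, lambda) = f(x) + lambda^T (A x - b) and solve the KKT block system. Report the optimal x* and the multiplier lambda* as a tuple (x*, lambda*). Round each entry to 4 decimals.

Form the Lagrangian:
  L(x, lambda) = (1/2) x^T Q x + c^T x + lambda^T (A x - b)
Stationarity (grad_x L = 0): Q x + c + A^T lambda = 0.
Primal feasibility: A x = b.

This gives the KKT block system:
  [ Q   A^T ] [ x     ]   [-c ]
  [ A    0  ] [ lambda ] = [ b ]

Solving the linear system:
  x*      = (1.1852, -3.3951, -0.4167)
  lambda* = (-8.7531)
  f(x*)   = 31.6373

x* = (1.1852, -3.3951, -0.4167), lambda* = (-8.7531)


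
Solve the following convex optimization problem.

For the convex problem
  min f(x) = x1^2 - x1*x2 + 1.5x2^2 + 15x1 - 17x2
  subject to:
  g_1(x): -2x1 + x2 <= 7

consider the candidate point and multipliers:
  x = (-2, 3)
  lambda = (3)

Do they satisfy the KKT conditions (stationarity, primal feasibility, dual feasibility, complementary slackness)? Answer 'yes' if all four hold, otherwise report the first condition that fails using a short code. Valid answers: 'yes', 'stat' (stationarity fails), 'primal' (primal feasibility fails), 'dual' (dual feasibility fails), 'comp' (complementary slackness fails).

Gradient of f: grad f(x) = Q x + c = (8, -6)
Constraint values g_i(x) = a_i^T x - b_i:
  g_1((-2, 3)) = 0
Stationarity residual: grad f(x) + sum_i lambda_i a_i = (2, -3)
  -> stationarity FAILS
Primal feasibility (all g_i <= 0): OK
Dual feasibility (all lambda_i >= 0): OK
Complementary slackness (lambda_i * g_i(x) = 0 for all i): OK

Verdict: the first failing condition is stationarity -> stat.

stat


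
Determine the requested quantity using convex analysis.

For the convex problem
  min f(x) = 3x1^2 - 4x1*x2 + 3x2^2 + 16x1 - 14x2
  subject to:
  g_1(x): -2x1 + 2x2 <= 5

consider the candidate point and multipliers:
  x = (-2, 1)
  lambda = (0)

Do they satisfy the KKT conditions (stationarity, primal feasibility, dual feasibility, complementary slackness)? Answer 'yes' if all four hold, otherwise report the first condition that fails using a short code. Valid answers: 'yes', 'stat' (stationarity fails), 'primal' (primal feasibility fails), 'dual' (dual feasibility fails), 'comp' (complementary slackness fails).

Gradient of f: grad f(x) = Q x + c = (0, 0)
Constraint values g_i(x) = a_i^T x - b_i:
  g_1((-2, 1)) = 1
Stationarity residual: grad f(x) + sum_i lambda_i a_i = (0, 0)
  -> stationarity OK
Primal feasibility (all g_i <= 0): FAILS
Dual feasibility (all lambda_i >= 0): OK
Complementary slackness (lambda_i * g_i(x) = 0 for all i): OK

Verdict: the first failing condition is primal_feasibility -> primal.

primal


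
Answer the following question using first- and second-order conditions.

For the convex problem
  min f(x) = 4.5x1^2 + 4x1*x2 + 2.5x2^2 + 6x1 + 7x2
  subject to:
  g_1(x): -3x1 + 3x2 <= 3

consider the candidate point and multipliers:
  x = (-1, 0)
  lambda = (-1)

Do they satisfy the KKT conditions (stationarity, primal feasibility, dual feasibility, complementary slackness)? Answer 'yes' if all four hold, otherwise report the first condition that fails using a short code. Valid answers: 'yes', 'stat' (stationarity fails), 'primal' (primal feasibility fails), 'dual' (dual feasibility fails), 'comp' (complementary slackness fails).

Gradient of f: grad f(x) = Q x + c = (-3, 3)
Constraint values g_i(x) = a_i^T x - b_i:
  g_1((-1, 0)) = 0
Stationarity residual: grad f(x) + sum_i lambda_i a_i = (0, 0)
  -> stationarity OK
Primal feasibility (all g_i <= 0): OK
Dual feasibility (all lambda_i >= 0): FAILS
Complementary slackness (lambda_i * g_i(x) = 0 for all i): OK

Verdict: the first failing condition is dual_feasibility -> dual.

dual


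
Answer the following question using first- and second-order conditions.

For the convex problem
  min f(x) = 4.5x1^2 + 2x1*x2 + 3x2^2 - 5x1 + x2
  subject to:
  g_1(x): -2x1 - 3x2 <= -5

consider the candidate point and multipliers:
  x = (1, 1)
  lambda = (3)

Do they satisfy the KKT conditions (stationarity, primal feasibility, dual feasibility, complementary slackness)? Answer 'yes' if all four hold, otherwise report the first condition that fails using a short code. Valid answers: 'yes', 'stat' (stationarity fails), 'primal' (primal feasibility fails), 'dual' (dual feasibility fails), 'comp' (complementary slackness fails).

Gradient of f: grad f(x) = Q x + c = (6, 9)
Constraint values g_i(x) = a_i^T x - b_i:
  g_1((1, 1)) = 0
Stationarity residual: grad f(x) + sum_i lambda_i a_i = (0, 0)
  -> stationarity OK
Primal feasibility (all g_i <= 0): OK
Dual feasibility (all lambda_i >= 0): OK
Complementary slackness (lambda_i * g_i(x) = 0 for all i): OK

Verdict: yes, KKT holds.

yes


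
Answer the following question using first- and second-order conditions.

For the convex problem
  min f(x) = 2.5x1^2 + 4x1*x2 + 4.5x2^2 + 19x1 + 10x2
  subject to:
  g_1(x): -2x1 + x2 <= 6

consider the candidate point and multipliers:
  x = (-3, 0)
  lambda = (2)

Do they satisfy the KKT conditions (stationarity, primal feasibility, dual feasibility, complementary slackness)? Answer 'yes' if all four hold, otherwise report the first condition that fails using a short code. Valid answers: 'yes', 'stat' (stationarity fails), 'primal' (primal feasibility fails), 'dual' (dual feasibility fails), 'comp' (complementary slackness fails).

Gradient of f: grad f(x) = Q x + c = (4, -2)
Constraint values g_i(x) = a_i^T x - b_i:
  g_1((-3, 0)) = 0
Stationarity residual: grad f(x) + sum_i lambda_i a_i = (0, 0)
  -> stationarity OK
Primal feasibility (all g_i <= 0): OK
Dual feasibility (all lambda_i >= 0): OK
Complementary slackness (lambda_i * g_i(x) = 0 for all i): OK

Verdict: yes, KKT holds.

yes


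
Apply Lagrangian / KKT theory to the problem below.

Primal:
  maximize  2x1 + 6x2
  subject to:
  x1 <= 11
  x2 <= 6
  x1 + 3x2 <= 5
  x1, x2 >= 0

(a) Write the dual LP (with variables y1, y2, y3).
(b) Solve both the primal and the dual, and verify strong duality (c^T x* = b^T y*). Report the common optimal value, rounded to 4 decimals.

The standard primal-dual pair for 'max c^T x s.t. A x <= b, x >= 0' is:
  Dual:  min b^T y  s.t.  A^T y >= c,  y >= 0.

So the dual LP is:
  minimize  11y1 + 6y2 + 5y3
  subject to:
    y1 + y3 >= 2
    y2 + 3y3 >= 6
    y1, y2, y3 >= 0

Solving the primal: x* = (5, 0).
  primal value c^T x* = 10.
Solving the dual: y* = (0, 0, 2).
  dual value b^T y* = 10.
Strong duality: c^T x* = b^T y*. Confirmed.

10


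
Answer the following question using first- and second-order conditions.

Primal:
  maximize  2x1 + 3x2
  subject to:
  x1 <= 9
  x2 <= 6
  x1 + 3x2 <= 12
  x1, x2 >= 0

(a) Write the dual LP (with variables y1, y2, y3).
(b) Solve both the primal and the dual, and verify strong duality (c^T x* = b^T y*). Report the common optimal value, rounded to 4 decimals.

The standard primal-dual pair for 'max c^T x s.t. A x <= b, x >= 0' is:
  Dual:  min b^T y  s.t.  A^T y >= c,  y >= 0.

So the dual LP is:
  minimize  9y1 + 6y2 + 12y3
  subject to:
    y1 + y3 >= 2
    y2 + 3y3 >= 3
    y1, y2, y3 >= 0

Solving the primal: x* = (9, 1).
  primal value c^T x* = 21.
Solving the dual: y* = (1, 0, 1).
  dual value b^T y* = 21.
Strong duality: c^T x* = b^T y*. Confirmed.

21


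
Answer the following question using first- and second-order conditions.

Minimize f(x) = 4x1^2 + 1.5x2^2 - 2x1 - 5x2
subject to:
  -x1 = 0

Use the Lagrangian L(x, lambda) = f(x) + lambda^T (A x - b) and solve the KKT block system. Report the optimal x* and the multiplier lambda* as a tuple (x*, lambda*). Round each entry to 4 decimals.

Form the Lagrangian:
  L(x, lambda) = (1/2) x^T Q x + c^T x + lambda^T (A x - b)
Stationarity (grad_x L = 0): Q x + c + A^T lambda = 0.
Primal feasibility: A x = b.

This gives the KKT block system:
  [ Q   A^T ] [ x     ]   [-c ]
  [ A    0  ] [ lambda ] = [ b ]

Solving the linear system:
  x*      = (0, 1.6667)
  lambda* = (-2)
  f(x*)   = -4.1667

x* = (0, 1.6667), lambda* = (-2)


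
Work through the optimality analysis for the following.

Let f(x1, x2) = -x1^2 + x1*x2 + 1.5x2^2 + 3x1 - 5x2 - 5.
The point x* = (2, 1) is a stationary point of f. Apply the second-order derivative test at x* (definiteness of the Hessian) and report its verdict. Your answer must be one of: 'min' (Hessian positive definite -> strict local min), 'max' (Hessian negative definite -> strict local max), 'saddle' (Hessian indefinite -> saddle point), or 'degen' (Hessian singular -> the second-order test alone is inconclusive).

Compute the Hessian H = grad^2 f:
  H = [[-2, 1], [1, 3]]
Verify stationarity: grad f(x*) = H x* + g = (0, 0).
Eigenvalues of H: -2.1926, 3.1926.
Eigenvalues have mixed signs, so H is indefinite -> x* is a saddle point.

saddle


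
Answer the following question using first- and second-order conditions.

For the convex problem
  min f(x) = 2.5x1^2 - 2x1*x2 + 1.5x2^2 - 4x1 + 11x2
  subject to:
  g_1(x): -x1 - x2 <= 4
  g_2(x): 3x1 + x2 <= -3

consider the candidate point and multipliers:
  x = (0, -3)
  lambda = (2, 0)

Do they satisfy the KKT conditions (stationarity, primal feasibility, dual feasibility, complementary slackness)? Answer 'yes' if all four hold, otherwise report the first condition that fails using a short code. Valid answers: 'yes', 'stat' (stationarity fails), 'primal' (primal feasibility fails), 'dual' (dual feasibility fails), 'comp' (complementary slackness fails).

Gradient of f: grad f(x) = Q x + c = (2, 2)
Constraint values g_i(x) = a_i^T x - b_i:
  g_1((0, -3)) = -1
  g_2((0, -3)) = 0
Stationarity residual: grad f(x) + sum_i lambda_i a_i = (0, 0)
  -> stationarity OK
Primal feasibility (all g_i <= 0): OK
Dual feasibility (all lambda_i >= 0): OK
Complementary slackness (lambda_i * g_i(x) = 0 for all i): FAILS

Verdict: the first failing condition is complementary_slackness -> comp.

comp


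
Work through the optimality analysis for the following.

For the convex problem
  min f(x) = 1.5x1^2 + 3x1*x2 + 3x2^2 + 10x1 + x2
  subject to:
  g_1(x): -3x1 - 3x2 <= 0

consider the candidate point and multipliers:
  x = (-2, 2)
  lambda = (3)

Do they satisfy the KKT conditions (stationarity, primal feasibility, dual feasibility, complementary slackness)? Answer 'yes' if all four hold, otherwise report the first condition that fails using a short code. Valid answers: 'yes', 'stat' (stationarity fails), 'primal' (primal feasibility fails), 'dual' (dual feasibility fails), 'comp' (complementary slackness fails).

Gradient of f: grad f(x) = Q x + c = (10, 7)
Constraint values g_i(x) = a_i^T x - b_i:
  g_1((-2, 2)) = 0
Stationarity residual: grad f(x) + sum_i lambda_i a_i = (1, -2)
  -> stationarity FAILS
Primal feasibility (all g_i <= 0): OK
Dual feasibility (all lambda_i >= 0): OK
Complementary slackness (lambda_i * g_i(x) = 0 for all i): OK

Verdict: the first failing condition is stationarity -> stat.

stat


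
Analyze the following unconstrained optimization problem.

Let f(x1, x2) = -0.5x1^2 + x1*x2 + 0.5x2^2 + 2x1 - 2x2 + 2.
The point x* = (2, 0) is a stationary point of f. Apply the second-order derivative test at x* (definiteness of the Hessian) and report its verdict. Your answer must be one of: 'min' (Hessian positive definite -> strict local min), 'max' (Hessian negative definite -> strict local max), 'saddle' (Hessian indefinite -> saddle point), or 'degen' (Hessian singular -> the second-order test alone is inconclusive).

Compute the Hessian H = grad^2 f:
  H = [[-1, 1], [1, 1]]
Verify stationarity: grad f(x*) = H x* + g = (0, 0).
Eigenvalues of H: -1.4142, 1.4142.
Eigenvalues have mixed signs, so H is indefinite -> x* is a saddle point.

saddle


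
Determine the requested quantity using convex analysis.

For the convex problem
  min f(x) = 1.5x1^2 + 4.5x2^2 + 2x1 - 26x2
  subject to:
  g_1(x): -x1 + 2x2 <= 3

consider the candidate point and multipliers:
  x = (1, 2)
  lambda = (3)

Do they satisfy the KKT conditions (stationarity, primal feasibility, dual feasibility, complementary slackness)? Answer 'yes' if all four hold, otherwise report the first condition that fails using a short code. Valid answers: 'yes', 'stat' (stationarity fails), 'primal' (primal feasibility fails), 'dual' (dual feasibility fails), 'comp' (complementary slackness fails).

Gradient of f: grad f(x) = Q x + c = (5, -8)
Constraint values g_i(x) = a_i^T x - b_i:
  g_1((1, 2)) = 0
Stationarity residual: grad f(x) + sum_i lambda_i a_i = (2, -2)
  -> stationarity FAILS
Primal feasibility (all g_i <= 0): OK
Dual feasibility (all lambda_i >= 0): OK
Complementary slackness (lambda_i * g_i(x) = 0 for all i): OK

Verdict: the first failing condition is stationarity -> stat.

stat


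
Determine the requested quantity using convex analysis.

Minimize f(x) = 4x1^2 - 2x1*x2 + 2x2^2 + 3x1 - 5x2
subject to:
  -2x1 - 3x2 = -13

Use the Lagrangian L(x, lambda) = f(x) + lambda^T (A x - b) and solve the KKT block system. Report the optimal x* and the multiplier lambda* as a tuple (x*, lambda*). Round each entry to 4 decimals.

Form the Lagrangian:
  L(x, lambda) = (1/2) x^T Q x + c^T x + lambda^T (A x - b)
Stationarity (grad_x L = 0): Q x + c + A^T lambda = 0.
Primal feasibility: A x = b.

This gives the KKT block system:
  [ Q   A^T ] [ x     ]   [-c ]
  [ A    0  ] [ lambda ] = [ b ]

Solving the linear system:
  x*      = (1.1161, 3.5893)
  lambda* = (2.375)
  f(x*)   = 8.1384

x* = (1.1161, 3.5893), lambda* = (2.375)


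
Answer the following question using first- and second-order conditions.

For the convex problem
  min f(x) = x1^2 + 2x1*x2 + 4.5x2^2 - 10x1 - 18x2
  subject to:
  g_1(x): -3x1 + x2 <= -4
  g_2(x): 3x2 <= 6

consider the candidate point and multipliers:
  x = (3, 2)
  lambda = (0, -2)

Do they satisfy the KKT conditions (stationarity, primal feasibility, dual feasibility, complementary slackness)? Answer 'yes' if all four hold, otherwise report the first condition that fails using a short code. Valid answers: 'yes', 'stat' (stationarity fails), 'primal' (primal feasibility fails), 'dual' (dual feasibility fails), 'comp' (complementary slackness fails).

Gradient of f: grad f(x) = Q x + c = (0, 6)
Constraint values g_i(x) = a_i^T x - b_i:
  g_1((3, 2)) = -3
  g_2((3, 2)) = 0
Stationarity residual: grad f(x) + sum_i lambda_i a_i = (0, 0)
  -> stationarity OK
Primal feasibility (all g_i <= 0): OK
Dual feasibility (all lambda_i >= 0): FAILS
Complementary slackness (lambda_i * g_i(x) = 0 for all i): OK

Verdict: the first failing condition is dual_feasibility -> dual.

dual


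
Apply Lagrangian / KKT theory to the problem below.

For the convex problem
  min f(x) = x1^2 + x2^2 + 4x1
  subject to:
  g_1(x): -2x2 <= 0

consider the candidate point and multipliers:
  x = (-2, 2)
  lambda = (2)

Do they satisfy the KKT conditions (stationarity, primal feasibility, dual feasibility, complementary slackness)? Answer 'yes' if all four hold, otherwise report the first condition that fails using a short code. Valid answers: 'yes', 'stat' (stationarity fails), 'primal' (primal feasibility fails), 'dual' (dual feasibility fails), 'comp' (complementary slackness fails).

Gradient of f: grad f(x) = Q x + c = (0, 4)
Constraint values g_i(x) = a_i^T x - b_i:
  g_1((-2, 2)) = -4
Stationarity residual: grad f(x) + sum_i lambda_i a_i = (0, 0)
  -> stationarity OK
Primal feasibility (all g_i <= 0): OK
Dual feasibility (all lambda_i >= 0): OK
Complementary slackness (lambda_i * g_i(x) = 0 for all i): FAILS

Verdict: the first failing condition is complementary_slackness -> comp.

comp


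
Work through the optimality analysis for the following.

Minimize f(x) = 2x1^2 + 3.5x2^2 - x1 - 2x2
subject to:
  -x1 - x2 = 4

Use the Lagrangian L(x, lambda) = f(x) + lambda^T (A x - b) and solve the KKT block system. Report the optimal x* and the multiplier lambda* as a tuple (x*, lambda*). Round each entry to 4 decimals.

Form the Lagrangian:
  L(x, lambda) = (1/2) x^T Q x + c^T x + lambda^T (A x - b)
Stationarity (grad_x L = 0): Q x + c + A^T lambda = 0.
Primal feasibility: A x = b.

This gives the KKT block system:
  [ Q   A^T ] [ x     ]   [-c ]
  [ A    0  ] [ lambda ] = [ b ]

Solving the linear system:
  x*      = (-2.6364, -1.3636)
  lambda* = (-11.5455)
  f(x*)   = 25.7727

x* = (-2.6364, -1.3636), lambda* = (-11.5455)


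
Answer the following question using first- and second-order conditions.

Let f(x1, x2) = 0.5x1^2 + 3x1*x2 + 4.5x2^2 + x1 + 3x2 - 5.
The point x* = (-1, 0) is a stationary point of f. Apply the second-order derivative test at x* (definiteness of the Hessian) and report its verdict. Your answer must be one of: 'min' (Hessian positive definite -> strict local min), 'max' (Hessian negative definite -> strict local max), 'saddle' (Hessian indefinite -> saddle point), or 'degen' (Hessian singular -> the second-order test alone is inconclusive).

Compute the Hessian H = grad^2 f:
  H = [[1, 3], [3, 9]]
Verify stationarity: grad f(x*) = H x* + g = (0, 0).
Eigenvalues of H: 0, 10.
H has a zero eigenvalue (singular; positive semidefinite but not definite), so H is neither positive definite, negative definite, nor indefinite. The second-order test alone is inconclusive -> degen.
(Indeed, f is constant along the null direction of H through x*, so x* is not a strict local extremum.)

degen


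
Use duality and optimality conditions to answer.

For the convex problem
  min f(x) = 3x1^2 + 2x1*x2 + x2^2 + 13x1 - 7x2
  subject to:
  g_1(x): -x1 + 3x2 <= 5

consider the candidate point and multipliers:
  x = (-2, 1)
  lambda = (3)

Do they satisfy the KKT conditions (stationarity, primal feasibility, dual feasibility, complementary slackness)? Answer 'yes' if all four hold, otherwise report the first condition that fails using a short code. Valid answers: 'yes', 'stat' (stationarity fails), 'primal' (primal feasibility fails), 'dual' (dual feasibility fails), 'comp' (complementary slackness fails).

Gradient of f: grad f(x) = Q x + c = (3, -9)
Constraint values g_i(x) = a_i^T x - b_i:
  g_1((-2, 1)) = 0
Stationarity residual: grad f(x) + sum_i lambda_i a_i = (0, 0)
  -> stationarity OK
Primal feasibility (all g_i <= 0): OK
Dual feasibility (all lambda_i >= 0): OK
Complementary slackness (lambda_i * g_i(x) = 0 for all i): OK

Verdict: yes, KKT holds.

yes


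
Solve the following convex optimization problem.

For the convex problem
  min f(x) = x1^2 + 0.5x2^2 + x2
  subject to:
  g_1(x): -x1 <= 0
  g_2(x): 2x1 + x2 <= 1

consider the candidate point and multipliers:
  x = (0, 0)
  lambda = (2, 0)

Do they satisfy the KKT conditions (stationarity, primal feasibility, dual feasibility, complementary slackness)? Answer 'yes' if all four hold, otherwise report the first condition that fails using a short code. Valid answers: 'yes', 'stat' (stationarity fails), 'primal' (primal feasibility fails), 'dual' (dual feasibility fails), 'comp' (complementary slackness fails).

Gradient of f: grad f(x) = Q x + c = (0, 1)
Constraint values g_i(x) = a_i^T x - b_i:
  g_1((0, 0)) = 0
  g_2((0, 0)) = -1
Stationarity residual: grad f(x) + sum_i lambda_i a_i = (-2, 1)
  -> stationarity FAILS
Primal feasibility (all g_i <= 0): OK
Dual feasibility (all lambda_i >= 0): OK
Complementary slackness (lambda_i * g_i(x) = 0 for all i): OK

Verdict: the first failing condition is stationarity -> stat.

stat


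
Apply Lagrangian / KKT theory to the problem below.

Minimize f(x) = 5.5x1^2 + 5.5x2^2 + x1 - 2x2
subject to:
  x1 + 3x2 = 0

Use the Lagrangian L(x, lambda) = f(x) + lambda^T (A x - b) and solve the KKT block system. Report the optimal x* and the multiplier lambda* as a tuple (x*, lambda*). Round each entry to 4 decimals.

Form the Lagrangian:
  L(x, lambda) = (1/2) x^T Q x + c^T x + lambda^T (A x - b)
Stationarity (grad_x L = 0): Q x + c + A^T lambda = 0.
Primal feasibility: A x = b.

This gives the KKT block system:
  [ Q   A^T ] [ x     ]   [-c ]
  [ A    0  ] [ lambda ] = [ b ]

Solving the linear system:
  x*      = (-0.1364, 0.0455)
  lambda* = (0.5)
  f(x*)   = -0.1136

x* = (-0.1364, 0.0455), lambda* = (0.5)


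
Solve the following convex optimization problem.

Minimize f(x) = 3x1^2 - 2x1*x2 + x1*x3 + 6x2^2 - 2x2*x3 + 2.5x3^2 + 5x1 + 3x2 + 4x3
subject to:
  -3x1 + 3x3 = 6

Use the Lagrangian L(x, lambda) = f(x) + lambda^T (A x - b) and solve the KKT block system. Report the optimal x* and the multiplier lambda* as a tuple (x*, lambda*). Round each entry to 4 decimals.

Form the Lagrangian:
  L(x, lambda) = (1/2) x^T Q x + c^T x + lambda^T (A x - b)
Stationarity (grad_x L = 0): Q x + c + A^T lambda = 0.
Primal feasibility: A x = b.

This gives the KKT block system:
  [ Q   A^T ] [ x     ]   [-c ]
  [ A    0  ] [ lambda ] = [ b ]

Solving the linear system:
  x*      = (-1.7714, -0.5071, 0.2286)
  lambda* = (-1.4619)
  f(x*)   = -0.3464

x* = (-1.7714, -0.5071, 0.2286), lambda* = (-1.4619)


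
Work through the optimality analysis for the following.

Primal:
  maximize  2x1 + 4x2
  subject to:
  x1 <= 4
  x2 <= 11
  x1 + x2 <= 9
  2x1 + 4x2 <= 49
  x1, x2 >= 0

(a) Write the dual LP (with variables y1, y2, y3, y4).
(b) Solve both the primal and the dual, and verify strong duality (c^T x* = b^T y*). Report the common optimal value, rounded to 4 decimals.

The standard primal-dual pair for 'max c^T x s.t. A x <= b, x >= 0' is:
  Dual:  min b^T y  s.t.  A^T y >= c,  y >= 0.

So the dual LP is:
  minimize  4y1 + 11y2 + 9y3 + 49y4
  subject to:
    y1 + y3 + 2y4 >= 2
    y2 + y3 + 4y4 >= 4
    y1, y2, y3, y4 >= 0

Solving the primal: x* = (0, 9).
  primal value c^T x* = 36.
Solving the dual: y* = (0, 0, 4, 0).
  dual value b^T y* = 36.
Strong duality: c^T x* = b^T y*. Confirmed.

36


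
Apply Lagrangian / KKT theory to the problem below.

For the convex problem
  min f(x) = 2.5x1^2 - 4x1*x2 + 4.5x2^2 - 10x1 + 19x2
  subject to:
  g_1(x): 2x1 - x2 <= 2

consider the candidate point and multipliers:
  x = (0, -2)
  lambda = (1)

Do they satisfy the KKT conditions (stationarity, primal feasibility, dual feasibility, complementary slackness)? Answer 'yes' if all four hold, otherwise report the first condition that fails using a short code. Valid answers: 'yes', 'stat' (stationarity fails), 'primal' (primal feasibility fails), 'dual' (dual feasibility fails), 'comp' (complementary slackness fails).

Gradient of f: grad f(x) = Q x + c = (-2, 1)
Constraint values g_i(x) = a_i^T x - b_i:
  g_1((0, -2)) = 0
Stationarity residual: grad f(x) + sum_i lambda_i a_i = (0, 0)
  -> stationarity OK
Primal feasibility (all g_i <= 0): OK
Dual feasibility (all lambda_i >= 0): OK
Complementary slackness (lambda_i * g_i(x) = 0 for all i): OK

Verdict: yes, KKT holds.

yes


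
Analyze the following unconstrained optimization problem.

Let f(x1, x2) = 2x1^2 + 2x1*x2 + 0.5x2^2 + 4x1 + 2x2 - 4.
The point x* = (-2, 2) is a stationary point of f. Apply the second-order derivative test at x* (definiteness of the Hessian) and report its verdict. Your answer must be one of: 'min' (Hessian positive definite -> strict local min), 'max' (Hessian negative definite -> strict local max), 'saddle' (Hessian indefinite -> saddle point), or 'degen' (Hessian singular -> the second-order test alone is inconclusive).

Compute the Hessian H = grad^2 f:
  H = [[4, 2], [2, 1]]
Verify stationarity: grad f(x*) = H x* + g = (0, 0).
Eigenvalues of H: 0, 5.
H has a zero eigenvalue (singular; positive semidefinite but not definite), so H is neither positive definite, negative definite, nor indefinite. The second-order test alone is inconclusive -> degen.
(Indeed, f is constant along the null direction of H through x*, so x* is not a strict local extremum.)

degen


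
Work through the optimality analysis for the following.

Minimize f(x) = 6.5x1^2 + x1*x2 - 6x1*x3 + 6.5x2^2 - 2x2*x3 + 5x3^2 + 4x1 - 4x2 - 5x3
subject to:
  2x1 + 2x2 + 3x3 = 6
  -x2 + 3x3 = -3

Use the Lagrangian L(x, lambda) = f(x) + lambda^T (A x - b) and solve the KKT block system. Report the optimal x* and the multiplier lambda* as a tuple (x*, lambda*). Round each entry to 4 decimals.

Form the Lagrangian:
  L(x, lambda) = (1/2) x^T Q x + c^T x + lambda^T (A x - b)
Stationarity (grad_x L = 0): Q x + c + A^T lambda = 0.
Primal feasibility: A x = b.

This gives the KKT block system:
  [ Q   A^T ] [ x     ]   [-c ]
  [ A    0  ] [ lambda ] = [ b ]

Solving the linear system:
  x*      = (0.694, 2.5373, -0.1542)
  lambda* = (-8.2424, 13.5028)
  f(x*)   = 41.6804

x* = (0.694, 2.5373, -0.1542), lambda* = (-8.2424, 13.5028)
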